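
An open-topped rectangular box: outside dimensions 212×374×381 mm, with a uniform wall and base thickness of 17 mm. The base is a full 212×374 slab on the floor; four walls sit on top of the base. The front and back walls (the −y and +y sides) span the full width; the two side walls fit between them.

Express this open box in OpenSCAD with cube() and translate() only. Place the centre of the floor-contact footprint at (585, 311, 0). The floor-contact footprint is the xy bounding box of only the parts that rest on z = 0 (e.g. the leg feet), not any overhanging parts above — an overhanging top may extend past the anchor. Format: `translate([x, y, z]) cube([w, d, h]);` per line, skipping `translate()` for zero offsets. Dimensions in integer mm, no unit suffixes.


translate([479, 124, 0]) cube([212, 374, 17]);
translate([479, 124, 17]) cube([212, 17, 364]);
translate([479, 481, 17]) cube([212, 17, 364]);
translate([479, 141, 17]) cube([17, 340, 364]);
translate([674, 141, 17]) cube([17, 340, 364]);


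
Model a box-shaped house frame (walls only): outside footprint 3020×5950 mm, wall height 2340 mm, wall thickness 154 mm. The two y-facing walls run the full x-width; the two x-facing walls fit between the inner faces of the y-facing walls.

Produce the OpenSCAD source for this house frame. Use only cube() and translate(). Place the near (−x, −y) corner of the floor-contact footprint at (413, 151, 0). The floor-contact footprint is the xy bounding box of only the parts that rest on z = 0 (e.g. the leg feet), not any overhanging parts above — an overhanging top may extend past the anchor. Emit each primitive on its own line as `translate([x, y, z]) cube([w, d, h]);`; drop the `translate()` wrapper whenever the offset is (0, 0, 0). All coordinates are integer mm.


translate([413, 151, 0]) cube([3020, 154, 2340]);
translate([413, 5947, 0]) cube([3020, 154, 2340]);
translate([413, 305, 0]) cube([154, 5642, 2340]);
translate([3279, 305, 0]) cube([154, 5642, 2340]);


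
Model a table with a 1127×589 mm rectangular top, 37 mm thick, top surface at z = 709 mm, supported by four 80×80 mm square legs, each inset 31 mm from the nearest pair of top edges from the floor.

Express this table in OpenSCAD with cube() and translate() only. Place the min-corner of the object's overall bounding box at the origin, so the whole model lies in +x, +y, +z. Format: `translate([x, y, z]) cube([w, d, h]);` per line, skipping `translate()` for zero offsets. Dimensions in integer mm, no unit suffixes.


translate([0, 0, 672]) cube([1127, 589, 37]);
translate([31, 31, 0]) cube([80, 80, 672]);
translate([1016, 31, 0]) cube([80, 80, 672]);
translate([31, 478, 0]) cube([80, 80, 672]);
translate([1016, 478, 0]) cube([80, 80, 672]);


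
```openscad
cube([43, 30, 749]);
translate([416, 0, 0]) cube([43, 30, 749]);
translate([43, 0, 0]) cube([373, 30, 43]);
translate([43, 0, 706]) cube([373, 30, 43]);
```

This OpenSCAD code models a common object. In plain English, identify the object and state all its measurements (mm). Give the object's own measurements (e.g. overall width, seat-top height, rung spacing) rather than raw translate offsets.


A rectangular picture frame lying in the x–z plane (depth along y). The opening is 373 mm wide (x) by 663 mm tall (z), surrounded by a border 43 mm wide on all four sides. The frame is 30 mm deep and is made of two full-height vertical stiles with two horizontal rails fitted between them.


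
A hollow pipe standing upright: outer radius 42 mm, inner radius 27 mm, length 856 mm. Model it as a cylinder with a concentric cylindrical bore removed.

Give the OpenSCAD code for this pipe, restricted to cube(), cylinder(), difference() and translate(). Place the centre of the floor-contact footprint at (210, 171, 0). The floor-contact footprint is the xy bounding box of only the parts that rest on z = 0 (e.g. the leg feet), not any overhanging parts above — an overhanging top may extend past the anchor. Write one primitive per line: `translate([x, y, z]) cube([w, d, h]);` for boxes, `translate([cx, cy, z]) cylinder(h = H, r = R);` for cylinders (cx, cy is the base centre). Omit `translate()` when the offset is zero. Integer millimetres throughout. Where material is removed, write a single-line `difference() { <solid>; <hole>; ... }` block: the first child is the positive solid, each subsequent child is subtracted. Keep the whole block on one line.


difference() { translate([210, 171, 0]) cylinder(h = 856, r = 42); translate([210, 171, 0]) cylinder(h = 856, r = 27); }


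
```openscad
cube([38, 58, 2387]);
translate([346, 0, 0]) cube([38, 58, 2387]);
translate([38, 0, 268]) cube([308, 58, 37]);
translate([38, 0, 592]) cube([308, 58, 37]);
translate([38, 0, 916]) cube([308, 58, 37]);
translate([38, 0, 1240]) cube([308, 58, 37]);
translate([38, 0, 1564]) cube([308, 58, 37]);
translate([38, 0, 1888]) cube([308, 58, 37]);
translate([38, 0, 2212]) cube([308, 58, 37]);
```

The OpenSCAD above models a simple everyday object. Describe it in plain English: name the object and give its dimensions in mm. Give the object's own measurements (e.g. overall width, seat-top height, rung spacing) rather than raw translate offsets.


A straight ladder. Two 38×58 mm vertical rails, 2387 mm tall, stand 384 mm apart (outside-to-outside) with their front faces coplanar on the −y side. 7 rungs, each 58 mm deep and 37 mm tall, span between the inner faces of the rails, front faces flush with the rails. The lowest rung's underside is at z = 268 mm and rungs are spaced 324 mm apart (underside to underside).


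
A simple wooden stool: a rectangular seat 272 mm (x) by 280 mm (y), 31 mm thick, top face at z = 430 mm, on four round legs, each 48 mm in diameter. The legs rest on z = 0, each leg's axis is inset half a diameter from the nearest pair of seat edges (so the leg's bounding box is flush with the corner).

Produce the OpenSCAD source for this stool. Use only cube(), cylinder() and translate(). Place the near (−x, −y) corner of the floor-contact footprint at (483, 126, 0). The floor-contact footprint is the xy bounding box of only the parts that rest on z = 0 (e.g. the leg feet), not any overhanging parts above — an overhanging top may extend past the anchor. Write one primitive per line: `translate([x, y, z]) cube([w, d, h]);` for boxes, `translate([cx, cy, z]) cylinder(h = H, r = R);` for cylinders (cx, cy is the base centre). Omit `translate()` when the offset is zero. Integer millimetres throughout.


translate([483, 126, 399]) cube([272, 280, 31]);
translate([507, 150, 0]) cylinder(h = 399, r = 24);
translate([731, 150, 0]) cylinder(h = 399, r = 24);
translate([507, 382, 0]) cylinder(h = 399, r = 24);
translate([731, 382, 0]) cylinder(h = 399, r = 24);


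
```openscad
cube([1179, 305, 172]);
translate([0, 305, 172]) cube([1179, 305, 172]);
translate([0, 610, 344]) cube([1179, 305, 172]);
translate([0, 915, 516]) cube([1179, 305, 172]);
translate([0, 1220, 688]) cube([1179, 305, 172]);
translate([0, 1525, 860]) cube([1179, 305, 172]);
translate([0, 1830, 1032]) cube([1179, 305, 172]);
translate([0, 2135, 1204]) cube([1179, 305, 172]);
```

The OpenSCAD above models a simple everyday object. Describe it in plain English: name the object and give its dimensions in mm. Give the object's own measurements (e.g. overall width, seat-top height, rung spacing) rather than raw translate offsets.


A straight staircase of 8 solid steps. Each step is 1179 mm wide (x), 305 mm deep (y, the going) and 172 mm tall (the rise). The first step rests on the floor; each subsequent step sits one going further in +y and one rise higher in +z, directly behind and above the previous step with no overlap.


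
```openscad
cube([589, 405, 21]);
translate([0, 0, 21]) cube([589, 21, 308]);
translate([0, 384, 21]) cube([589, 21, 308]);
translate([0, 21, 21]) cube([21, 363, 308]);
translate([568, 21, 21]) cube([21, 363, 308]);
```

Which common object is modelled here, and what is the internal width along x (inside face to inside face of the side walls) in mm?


An open box. The internal width is 547 mm.

A 589×405 base slab with four walls standing on it — an open box. The base is 589 mm wide and the walls are 21 mm thick, so the internal width is 589 − 2 × 21 = 547 mm.


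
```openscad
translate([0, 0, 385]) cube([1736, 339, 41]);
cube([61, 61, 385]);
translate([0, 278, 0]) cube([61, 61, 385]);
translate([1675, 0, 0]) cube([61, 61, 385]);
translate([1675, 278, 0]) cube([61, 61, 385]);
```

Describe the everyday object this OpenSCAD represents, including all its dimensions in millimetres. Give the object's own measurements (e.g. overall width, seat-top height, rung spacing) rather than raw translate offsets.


A bench: a 1736×339 mm seat slab, 41 mm thick, top at z = 426 mm, on four 61×61 mm square legs flush with the seat corners and standing on z = 0.


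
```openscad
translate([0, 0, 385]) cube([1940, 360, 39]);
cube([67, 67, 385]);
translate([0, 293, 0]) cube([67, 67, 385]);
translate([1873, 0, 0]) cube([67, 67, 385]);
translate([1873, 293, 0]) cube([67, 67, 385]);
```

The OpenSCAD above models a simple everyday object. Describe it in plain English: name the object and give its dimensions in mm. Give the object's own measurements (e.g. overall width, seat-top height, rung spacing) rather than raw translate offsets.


A long wooden bench with a 1940 mm (x) × 360 mm (y) seat, 39 mm thick, its top surface 424 mm above the floor. Four 67 mm square legs at the seat corners, flush with the edges, run from z = 0 to the seat underside.


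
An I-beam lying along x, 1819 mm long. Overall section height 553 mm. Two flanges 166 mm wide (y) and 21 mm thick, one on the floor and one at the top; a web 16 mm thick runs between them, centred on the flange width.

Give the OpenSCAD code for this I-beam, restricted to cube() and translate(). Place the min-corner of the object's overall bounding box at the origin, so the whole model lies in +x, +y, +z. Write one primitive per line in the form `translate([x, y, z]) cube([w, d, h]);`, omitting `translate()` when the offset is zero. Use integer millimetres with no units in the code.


cube([1819, 166, 21]);
translate([0, 75, 21]) cube([1819, 16, 511]);
translate([0, 0, 532]) cube([1819, 166, 21]);


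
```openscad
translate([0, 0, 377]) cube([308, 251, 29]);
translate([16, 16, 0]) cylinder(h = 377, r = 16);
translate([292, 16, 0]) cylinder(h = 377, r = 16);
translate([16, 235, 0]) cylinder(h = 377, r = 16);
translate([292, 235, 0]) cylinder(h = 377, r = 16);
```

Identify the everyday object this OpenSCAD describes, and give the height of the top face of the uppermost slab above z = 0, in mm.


A stool. The seat height is 406 mm.

A 308×251×29 slab at z = 377 on four corner cylinders — a stool. The seat top is 377 + 29 = 406 mm.


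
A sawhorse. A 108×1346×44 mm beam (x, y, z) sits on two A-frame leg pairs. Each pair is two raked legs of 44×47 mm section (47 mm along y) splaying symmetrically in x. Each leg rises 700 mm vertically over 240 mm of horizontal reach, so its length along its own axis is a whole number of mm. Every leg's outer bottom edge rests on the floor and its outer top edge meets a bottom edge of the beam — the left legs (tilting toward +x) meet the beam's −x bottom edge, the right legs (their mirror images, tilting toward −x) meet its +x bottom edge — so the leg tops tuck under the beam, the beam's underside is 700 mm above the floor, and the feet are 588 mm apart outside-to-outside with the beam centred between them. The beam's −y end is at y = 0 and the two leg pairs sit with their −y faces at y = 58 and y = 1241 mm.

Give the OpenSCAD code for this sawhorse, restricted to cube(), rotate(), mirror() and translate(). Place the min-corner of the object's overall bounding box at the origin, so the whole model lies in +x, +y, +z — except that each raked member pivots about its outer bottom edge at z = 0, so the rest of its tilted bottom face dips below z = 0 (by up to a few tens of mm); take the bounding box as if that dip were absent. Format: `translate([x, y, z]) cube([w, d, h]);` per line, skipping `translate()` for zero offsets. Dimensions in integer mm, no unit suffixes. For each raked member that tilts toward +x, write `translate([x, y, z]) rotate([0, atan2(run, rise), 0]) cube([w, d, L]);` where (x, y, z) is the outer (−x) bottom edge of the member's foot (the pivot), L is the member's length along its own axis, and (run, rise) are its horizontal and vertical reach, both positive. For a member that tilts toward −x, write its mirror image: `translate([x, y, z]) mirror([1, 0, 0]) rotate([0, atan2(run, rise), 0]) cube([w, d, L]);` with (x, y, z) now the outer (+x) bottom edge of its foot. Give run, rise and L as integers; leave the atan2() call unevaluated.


// leg length = √(240² + 700²) = 740
// right-leg outer foot x = 2·240 + 108 = 588
// beam min-corner = (240, 0, 700)
translate([240, 0, 700]) cube([108, 1346, 44]);
translate([0, 58, 0]) rotate([0, atan2(240, 700), 0]) cube([44, 47, 740]);
translate([588, 58, 0]) mirror([1, 0, 0]) rotate([0, atan2(240, 700), 0]) cube([44, 47, 740]);
translate([0, 1241, 0]) rotate([0, atan2(240, 700), 0]) cube([44, 47, 740]);
translate([588, 1241, 0]) mirror([1, 0, 0]) rotate([0, atan2(240, 700), 0]) cube([44, 47, 740]);


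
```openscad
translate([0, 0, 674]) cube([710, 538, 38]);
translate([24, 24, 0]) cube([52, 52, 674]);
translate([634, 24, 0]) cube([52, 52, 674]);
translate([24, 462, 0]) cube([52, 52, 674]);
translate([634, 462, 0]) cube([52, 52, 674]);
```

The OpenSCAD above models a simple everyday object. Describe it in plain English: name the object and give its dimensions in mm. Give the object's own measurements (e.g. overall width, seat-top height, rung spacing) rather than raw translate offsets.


A rectangular dining table. The top is 710×538×38 mm with its upper surface at z = 712 mm. It stands on four 52×52 mm square legs, each inset 24 mm from the nearest pair of top edges, running from the floor to the underside of the top.


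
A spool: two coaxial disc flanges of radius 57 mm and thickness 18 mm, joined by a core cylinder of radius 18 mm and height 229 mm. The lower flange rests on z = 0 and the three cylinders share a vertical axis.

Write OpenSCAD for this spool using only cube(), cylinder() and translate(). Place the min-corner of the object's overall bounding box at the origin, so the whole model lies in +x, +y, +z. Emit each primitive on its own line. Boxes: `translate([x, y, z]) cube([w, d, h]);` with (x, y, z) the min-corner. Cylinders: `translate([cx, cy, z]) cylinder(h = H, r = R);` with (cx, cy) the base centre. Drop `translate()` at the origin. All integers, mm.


translate([57, 57, 0]) cylinder(h = 18, r = 57);
translate([57, 57, 18]) cylinder(h = 229, r = 18);
translate([57, 57, 247]) cylinder(h = 18, r = 57);


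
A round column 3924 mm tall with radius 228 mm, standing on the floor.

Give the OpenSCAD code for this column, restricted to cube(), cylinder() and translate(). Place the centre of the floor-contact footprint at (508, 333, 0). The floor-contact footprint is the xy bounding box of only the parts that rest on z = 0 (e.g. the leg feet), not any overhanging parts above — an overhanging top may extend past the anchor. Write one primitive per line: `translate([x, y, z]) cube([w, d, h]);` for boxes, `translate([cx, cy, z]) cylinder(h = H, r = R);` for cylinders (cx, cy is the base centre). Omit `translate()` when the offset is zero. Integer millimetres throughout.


translate([508, 333, 0]) cylinder(h = 3924, r = 228);


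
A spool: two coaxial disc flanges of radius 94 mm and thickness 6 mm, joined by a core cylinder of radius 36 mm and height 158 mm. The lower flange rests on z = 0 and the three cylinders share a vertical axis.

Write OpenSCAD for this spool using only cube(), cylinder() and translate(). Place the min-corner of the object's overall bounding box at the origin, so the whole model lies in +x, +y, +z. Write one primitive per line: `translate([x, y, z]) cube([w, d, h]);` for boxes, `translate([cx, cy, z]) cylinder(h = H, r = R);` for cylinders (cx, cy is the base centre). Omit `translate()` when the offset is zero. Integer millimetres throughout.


translate([94, 94, 0]) cylinder(h = 6, r = 94);
translate([94, 94, 6]) cylinder(h = 158, r = 36);
translate([94, 94, 164]) cylinder(h = 6, r = 94);


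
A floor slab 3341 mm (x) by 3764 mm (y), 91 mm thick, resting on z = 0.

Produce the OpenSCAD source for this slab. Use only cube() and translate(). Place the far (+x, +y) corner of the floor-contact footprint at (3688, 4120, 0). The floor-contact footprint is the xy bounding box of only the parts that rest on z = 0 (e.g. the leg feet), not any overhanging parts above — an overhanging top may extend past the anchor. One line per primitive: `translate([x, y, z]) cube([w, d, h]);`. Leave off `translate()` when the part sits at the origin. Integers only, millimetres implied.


translate([347, 356, 0]) cube([3341, 3764, 91]);


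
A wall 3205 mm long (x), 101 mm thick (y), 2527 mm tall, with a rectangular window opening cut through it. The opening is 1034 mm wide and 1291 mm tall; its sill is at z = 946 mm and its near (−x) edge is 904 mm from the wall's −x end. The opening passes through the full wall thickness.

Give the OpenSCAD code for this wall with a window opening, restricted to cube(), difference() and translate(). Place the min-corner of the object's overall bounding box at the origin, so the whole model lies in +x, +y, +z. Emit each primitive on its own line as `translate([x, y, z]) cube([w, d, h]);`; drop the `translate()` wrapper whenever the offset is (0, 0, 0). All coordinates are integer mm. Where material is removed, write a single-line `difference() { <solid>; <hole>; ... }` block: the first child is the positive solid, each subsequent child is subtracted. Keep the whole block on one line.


difference() { cube([3205, 101, 2527]); translate([904, 0, 946]) cube([1034, 101, 1291]); }


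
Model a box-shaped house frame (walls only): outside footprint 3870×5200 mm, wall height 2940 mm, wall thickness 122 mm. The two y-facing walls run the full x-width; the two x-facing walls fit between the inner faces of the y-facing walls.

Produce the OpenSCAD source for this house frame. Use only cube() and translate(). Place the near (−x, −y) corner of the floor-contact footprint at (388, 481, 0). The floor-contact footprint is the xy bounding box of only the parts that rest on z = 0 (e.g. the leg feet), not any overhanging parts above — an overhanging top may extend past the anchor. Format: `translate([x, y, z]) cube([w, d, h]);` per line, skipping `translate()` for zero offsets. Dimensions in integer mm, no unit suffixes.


translate([388, 481, 0]) cube([3870, 122, 2940]);
translate([388, 5559, 0]) cube([3870, 122, 2940]);
translate([388, 603, 0]) cube([122, 4956, 2940]);
translate([4136, 603, 0]) cube([122, 4956, 2940]);


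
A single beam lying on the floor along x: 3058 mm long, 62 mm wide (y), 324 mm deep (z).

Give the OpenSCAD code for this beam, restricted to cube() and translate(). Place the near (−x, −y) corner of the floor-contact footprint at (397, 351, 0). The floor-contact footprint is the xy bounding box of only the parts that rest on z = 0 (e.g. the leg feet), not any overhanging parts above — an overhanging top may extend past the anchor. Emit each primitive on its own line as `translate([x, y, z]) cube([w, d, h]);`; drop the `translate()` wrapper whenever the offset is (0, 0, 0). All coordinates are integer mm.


translate([397, 351, 0]) cube([3058, 62, 324]);


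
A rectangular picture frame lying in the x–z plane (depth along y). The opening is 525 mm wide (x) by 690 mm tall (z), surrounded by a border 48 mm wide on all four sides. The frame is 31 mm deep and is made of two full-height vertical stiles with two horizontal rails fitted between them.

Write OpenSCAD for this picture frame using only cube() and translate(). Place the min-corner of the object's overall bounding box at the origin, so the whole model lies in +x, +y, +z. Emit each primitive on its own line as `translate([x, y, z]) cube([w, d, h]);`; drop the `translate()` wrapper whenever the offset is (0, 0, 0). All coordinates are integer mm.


cube([48, 31, 786]);
translate([573, 0, 0]) cube([48, 31, 786]);
translate([48, 0, 0]) cube([525, 31, 48]);
translate([48, 0, 738]) cube([525, 31, 48]);


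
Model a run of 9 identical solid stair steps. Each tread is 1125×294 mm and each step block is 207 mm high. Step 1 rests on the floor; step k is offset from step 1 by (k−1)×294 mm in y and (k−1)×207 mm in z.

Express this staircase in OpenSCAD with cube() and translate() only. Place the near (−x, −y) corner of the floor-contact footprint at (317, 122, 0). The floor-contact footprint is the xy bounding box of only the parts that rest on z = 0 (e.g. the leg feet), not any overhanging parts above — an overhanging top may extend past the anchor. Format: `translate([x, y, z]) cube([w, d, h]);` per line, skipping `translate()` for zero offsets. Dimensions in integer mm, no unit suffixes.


translate([317, 122, 0]) cube([1125, 294, 207]);
translate([317, 416, 207]) cube([1125, 294, 207]);
translate([317, 710, 414]) cube([1125, 294, 207]);
translate([317, 1004, 621]) cube([1125, 294, 207]);
translate([317, 1298, 828]) cube([1125, 294, 207]);
translate([317, 1592, 1035]) cube([1125, 294, 207]);
translate([317, 1886, 1242]) cube([1125, 294, 207]);
translate([317, 2180, 1449]) cube([1125, 294, 207]);
translate([317, 2474, 1656]) cube([1125, 294, 207]);


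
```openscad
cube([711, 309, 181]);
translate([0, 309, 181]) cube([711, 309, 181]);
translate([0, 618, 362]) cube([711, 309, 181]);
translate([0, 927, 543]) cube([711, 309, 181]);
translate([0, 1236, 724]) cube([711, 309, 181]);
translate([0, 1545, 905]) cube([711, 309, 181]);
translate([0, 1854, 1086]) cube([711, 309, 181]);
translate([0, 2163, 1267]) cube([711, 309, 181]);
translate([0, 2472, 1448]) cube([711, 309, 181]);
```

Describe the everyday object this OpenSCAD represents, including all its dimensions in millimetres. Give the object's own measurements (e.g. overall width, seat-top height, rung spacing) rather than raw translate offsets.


A straight staircase of 9 solid steps. Each step is 711 mm wide (x), 309 mm deep (y, the going) and 181 mm tall (the rise). The first step rests on the floor; each subsequent step sits one going further in +y and one rise higher in +z, directly behind and above the previous step with no overlap.


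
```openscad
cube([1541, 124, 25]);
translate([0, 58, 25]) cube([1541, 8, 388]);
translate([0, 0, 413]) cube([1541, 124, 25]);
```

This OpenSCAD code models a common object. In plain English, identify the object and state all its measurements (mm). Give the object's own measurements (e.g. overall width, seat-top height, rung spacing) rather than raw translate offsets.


An I-beam lying along x, 1541 mm long. Overall section height 438 mm. Two flanges 124 mm wide (y) and 25 mm thick, one on the floor and one at the top; a web 8 mm thick runs between them, centred on the flange width.


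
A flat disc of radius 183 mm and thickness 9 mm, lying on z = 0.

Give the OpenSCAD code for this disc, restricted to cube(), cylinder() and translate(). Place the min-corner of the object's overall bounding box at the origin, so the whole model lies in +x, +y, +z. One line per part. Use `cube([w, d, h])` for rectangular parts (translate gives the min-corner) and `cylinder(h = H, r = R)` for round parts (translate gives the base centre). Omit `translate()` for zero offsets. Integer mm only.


translate([183, 183, 0]) cylinder(h = 9, r = 183);


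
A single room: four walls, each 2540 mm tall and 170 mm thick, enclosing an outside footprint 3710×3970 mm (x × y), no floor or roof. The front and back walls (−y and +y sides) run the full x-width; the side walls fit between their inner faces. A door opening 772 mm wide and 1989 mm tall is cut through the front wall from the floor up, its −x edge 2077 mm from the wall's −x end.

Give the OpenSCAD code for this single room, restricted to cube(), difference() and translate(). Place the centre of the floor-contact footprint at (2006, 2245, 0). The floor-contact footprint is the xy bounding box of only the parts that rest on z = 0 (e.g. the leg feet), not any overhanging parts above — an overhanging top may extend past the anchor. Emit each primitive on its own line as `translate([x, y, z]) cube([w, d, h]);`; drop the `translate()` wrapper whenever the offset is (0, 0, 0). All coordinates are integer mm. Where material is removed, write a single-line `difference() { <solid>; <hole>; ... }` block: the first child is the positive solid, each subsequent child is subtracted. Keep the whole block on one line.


difference() { translate([151, 260, 0]) cube([3710, 170, 2540]); translate([2228, 260, 0]) cube([772, 170, 1989]); }
translate([151, 4060, 0]) cube([3710, 170, 2540]);
translate([151, 430, 0]) cube([170, 3630, 2540]);
translate([3691, 430, 0]) cube([170, 3630, 2540]);


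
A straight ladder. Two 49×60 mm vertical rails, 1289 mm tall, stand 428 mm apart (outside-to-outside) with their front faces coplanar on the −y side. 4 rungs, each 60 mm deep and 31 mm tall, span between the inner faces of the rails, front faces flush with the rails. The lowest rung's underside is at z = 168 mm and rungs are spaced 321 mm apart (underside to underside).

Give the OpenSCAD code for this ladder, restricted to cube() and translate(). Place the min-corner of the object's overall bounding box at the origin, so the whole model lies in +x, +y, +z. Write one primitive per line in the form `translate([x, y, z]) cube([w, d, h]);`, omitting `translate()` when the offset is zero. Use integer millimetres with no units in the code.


cube([49, 60, 1289]);
translate([379, 0, 0]) cube([49, 60, 1289]);
translate([49, 0, 168]) cube([330, 60, 31]);
translate([49, 0, 489]) cube([330, 60, 31]);
translate([49, 0, 810]) cube([330, 60, 31]);
translate([49, 0, 1131]) cube([330, 60, 31]);


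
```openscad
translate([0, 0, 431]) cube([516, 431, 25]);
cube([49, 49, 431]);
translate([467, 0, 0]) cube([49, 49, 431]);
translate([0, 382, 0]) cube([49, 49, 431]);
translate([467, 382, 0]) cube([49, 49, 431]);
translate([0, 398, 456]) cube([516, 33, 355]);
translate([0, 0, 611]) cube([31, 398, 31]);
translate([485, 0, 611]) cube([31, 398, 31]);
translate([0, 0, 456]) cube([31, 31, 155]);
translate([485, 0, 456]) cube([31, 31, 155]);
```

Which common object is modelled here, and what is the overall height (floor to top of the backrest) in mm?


A chair. The overall height is 811 mm.

A slab on four corner posts with a tall panel at the back — a chair. The seat slab sits at z = 431 with thickness 25, and the 355 mm backrest starts at the seat top, so the overall height is 431 + 25 + 355 = 811 mm.


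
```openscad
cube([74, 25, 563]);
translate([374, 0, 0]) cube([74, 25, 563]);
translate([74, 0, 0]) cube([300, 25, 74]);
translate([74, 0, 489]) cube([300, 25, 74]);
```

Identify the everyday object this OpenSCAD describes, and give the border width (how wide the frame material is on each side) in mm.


A picture frame. The border width is 74 mm.

Four thin pieces enclosing a rectangular opening — a picture frame. The two full-height stiles are 563 mm tall; the top rail sits at z = 489 and is 74 mm tall, so the border above the opening is 563 − 489 = 74 mm, matching the stile x-width.


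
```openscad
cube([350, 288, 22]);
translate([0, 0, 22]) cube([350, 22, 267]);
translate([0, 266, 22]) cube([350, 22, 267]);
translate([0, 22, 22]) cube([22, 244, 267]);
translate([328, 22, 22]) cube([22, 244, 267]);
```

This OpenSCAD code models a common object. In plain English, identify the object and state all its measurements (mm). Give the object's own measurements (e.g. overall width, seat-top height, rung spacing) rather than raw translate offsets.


An open-topped rectangular box: outside dimensions 350×288×289 mm, with a uniform wall and base thickness of 22 mm. The base is a full 350×288 slab on the floor; four walls sit on top of the base. The front and back walls (the −y and +y sides) span the full width; the two side walls fit between them.


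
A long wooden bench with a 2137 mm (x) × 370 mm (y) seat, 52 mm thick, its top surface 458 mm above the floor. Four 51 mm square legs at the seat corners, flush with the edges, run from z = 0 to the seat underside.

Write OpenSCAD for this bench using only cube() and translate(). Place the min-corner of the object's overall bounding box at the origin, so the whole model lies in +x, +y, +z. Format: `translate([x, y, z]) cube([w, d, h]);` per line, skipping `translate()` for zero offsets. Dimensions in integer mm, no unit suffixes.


translate([0, 0, 406]) cube([2137, 370, 52]);
cube([51, 51, 406]);
translate([0, 319, 0]) cube([51, 51, 406]);
translate([2086, 0, 0]) cube([51, 51, 406]);
translate([2086, 319, 0]) cube([51, 51, 406]);


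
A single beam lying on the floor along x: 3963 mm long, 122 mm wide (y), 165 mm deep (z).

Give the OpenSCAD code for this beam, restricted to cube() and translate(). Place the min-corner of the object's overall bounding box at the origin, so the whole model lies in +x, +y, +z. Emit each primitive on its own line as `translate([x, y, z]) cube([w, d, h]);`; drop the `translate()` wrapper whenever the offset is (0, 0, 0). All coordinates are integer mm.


cube([3963, 122, 165]);


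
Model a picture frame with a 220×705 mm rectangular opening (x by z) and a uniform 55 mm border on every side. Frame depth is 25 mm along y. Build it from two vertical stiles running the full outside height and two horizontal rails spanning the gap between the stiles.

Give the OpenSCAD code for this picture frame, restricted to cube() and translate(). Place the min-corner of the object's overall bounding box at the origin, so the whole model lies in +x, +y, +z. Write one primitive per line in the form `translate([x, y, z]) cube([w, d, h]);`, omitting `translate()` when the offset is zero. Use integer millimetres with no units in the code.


cube([55, 25, 815]);
translate([275, 0, 0]) cube([55, 25, 815]);
translate([55, 0, 0]) cube([220, 25, 55]);
translate([55, 0, 760]) cube([220, 25, 55]);


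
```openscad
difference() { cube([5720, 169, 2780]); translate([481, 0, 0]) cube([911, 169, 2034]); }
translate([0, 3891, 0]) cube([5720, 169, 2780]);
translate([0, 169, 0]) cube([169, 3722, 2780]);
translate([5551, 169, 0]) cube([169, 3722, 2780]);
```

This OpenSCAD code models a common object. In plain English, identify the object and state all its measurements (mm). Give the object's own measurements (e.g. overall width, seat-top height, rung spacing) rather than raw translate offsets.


A single room: four walls, each 2780 mm tall and 169 mm thick, enclosing an outside footprint 5720×4060 mm (x × y), no floor or roof. The front and back walls (−y and +y sides) run the full x-width; the side walls fit between their inner faces. A door opening 911 mm wide and 2034 mm tall is cut through the front wall from the floor up, its −x edge 481 mm from the wall's −x end.


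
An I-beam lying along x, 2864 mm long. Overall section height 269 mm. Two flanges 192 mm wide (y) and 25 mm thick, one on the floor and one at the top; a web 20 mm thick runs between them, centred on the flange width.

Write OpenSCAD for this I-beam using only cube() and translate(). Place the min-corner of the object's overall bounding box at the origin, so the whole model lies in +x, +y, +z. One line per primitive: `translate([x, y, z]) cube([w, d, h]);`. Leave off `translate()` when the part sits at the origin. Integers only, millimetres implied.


cube([2864, 192, 25]);
translate([0, 86, 25]) cube([2864, 20, 219]);
translate([0, 0, 244]) cube([2864, 192, 25]);


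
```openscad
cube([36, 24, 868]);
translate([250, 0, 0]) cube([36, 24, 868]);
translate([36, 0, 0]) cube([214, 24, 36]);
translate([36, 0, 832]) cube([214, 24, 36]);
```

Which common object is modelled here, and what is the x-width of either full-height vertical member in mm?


A picture frame. The border width is 36 mm.

Four thin pieces enclosing a rectangular opening — a picture frame. The two full-height stiles are 868 mm tall; the top rail sits at z = 832 and is 36 mm tall, so the border above the opening is 868 − 832 = 36 mm, matching the stile x-width.


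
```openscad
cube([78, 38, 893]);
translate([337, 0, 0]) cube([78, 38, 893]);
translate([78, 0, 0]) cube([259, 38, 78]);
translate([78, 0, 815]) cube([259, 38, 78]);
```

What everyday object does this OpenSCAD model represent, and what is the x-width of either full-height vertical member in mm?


A picture frame. The border width is 78 mm.

Four thin pieces enclosing a rectangular opening — a picture frame. The two full-height stiles are 893 mm tall; the top rail sits at z = 815 and is 78 mm tall, so the border above the opening is 893 − 815 = 78 mm, matching the stile x-width.


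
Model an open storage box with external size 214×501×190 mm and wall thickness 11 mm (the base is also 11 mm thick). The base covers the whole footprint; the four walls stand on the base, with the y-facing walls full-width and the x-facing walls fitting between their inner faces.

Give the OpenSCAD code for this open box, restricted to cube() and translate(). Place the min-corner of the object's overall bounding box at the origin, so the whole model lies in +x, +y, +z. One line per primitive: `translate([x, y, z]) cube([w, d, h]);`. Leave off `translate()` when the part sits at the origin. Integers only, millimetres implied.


cube([214, 501, 11]);
translate([0, 0, 11]) cube([214, 11, 179]);
translate([0, 490, 11]) cube([214, 11, 179]);
translate([0, 11, 11]) cube([11, 479, 179]);
translate([203, 11, 11]) cube([11, 479, 179]);


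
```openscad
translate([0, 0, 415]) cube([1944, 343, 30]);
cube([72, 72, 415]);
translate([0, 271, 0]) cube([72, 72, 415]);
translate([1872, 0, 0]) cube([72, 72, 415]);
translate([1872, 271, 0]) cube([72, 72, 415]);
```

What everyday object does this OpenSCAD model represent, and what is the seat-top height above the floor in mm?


A bench. The seat-top height is 445 mm.

A long slab on four corner posts — a bench. The slab sits at z = 415 with thickness 30, so the top is 415 + 30 = 445 mm.


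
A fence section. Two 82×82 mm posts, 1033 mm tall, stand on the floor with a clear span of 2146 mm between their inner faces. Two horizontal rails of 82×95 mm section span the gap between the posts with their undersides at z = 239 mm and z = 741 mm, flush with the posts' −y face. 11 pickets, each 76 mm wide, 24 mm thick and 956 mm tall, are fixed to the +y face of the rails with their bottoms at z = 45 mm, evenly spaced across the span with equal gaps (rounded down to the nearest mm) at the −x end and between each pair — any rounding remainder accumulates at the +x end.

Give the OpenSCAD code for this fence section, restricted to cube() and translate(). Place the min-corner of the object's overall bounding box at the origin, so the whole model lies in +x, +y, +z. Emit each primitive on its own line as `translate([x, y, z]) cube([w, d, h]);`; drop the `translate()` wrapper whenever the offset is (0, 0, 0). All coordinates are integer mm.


cube([82, 82, 1033]);
translate([2228, 0, 0]) cube([82, 82, 1033]);
translate([82, 0, 239]) cube([2146, 82, 95]);
translate([82, 0, 741]) cube([2146, 82, 95]);
translate([191, 82, 45]) cube([76, 24, 956]);
translate([376, 82, 45]) cube([76, 24, 956]);
translate([561, 82, 45]) cube([76, 24, 956]);
translate([746, 82, 45]) cube([76, 24, 956]);
translate([931, 82, 45]) cube([76, 24, 956]);
translate([1116, 82, 45]) cube([76, 24, 956]);
translate([1301, 82, 45]) cube([76, 24, 956]);
translate([1486, 82, 45]) cube([76, 24, 956]);
translate([1671, 82, 45]) cube([76, 24, 956]);
translate([1856, 82, 45]) cube([76, 24, 956]);
translate([2041, 82, 45]) cube([76, 24, 956]);


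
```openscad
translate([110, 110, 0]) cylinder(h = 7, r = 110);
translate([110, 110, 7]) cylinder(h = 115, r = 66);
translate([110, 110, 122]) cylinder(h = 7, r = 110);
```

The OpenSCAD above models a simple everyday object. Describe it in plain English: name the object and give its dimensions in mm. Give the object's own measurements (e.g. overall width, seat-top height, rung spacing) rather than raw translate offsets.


A spool: two coaxial disc flanges of radius 110 mm and thickness 7 mm, joined by a core cylinder of radius 66 mm and height 115 mm. The lower flange rests on z = 0 and the three cylinders share a vertical axis.


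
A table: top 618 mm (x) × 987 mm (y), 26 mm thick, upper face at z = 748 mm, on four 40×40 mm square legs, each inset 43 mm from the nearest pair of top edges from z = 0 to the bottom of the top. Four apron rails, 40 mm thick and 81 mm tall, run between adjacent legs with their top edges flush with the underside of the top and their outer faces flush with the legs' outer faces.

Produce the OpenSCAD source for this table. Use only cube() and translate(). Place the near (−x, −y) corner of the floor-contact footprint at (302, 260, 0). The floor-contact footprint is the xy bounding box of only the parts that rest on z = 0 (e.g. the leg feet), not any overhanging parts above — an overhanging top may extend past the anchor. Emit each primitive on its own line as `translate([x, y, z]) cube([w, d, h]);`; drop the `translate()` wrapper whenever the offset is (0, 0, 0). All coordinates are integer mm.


translate([259, 217, 722]) cube([618, 987, 26]);
translate([302, 260, 0]) cube([40, 40, 722]);
translate([794, 260, 0]) cube([40, 40, 722]);
translate([302, 1121, 0]) cube([40, 40, 722]);
translate([794, 1121, 0]) cube([40, 40, 722]);
translate([342, 260, 641]) cube([452, 40, 81]);
translate([342, 1121, 641]) cube([452, 40, 81]);
translate([302, 300, 641]) cube([40, 821, 81]);
translate([794, 300, 641]) cube([40, 821, 81]);


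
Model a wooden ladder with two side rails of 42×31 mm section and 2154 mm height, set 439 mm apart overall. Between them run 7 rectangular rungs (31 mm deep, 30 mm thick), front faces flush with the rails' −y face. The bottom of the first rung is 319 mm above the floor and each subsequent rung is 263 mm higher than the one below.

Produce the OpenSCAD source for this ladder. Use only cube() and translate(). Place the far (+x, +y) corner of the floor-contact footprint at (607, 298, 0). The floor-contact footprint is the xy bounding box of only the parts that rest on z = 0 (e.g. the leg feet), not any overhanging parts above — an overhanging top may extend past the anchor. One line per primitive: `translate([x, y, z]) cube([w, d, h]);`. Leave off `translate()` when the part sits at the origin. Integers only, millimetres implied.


translate([168, 267, 0]) cube([42, 31, 2154]);
translate([565, 267, 0]) cube([42, 31, 2154]);
translate([210, 267, 319]) cube([355, 31, 30]);
translate([210, 267, 582]) cube([355, 31, 30]);
translate([210, 267, 845]) cube([355, 31, 30]);
translate([210, 267, 1108]) cube([355, 31, 30]);
translate([210, 267, 1371]) cube([355, 31, 30]);
translate([210, 267, 1634]) cube([355, 31, 30]);
translate([210, 267, 1897]) cube([355, 31, 30]);


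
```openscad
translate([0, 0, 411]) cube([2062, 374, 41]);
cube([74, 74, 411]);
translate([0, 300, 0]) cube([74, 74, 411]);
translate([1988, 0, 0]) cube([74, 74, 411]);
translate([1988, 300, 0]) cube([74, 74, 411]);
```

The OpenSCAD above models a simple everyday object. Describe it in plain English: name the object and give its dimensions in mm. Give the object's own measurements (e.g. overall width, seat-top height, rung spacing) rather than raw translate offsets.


A long wooden bench with a 2062 mm (x) × 374 mm (y) seat, 41 mm thick, its top surface 452 mm above the floor. Four 74 mm square legs at the seat corners, flush with the edges, run from z = 0 to the seat underside.


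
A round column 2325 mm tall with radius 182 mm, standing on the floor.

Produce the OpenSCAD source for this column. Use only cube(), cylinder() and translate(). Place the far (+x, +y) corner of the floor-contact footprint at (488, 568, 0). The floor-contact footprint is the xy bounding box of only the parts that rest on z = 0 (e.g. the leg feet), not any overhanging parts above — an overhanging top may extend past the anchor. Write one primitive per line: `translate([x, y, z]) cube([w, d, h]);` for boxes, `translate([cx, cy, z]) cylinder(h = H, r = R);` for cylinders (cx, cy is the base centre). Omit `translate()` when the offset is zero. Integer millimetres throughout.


translate([306, 386, 0]) cylinder(h = 2325, r = 182);
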